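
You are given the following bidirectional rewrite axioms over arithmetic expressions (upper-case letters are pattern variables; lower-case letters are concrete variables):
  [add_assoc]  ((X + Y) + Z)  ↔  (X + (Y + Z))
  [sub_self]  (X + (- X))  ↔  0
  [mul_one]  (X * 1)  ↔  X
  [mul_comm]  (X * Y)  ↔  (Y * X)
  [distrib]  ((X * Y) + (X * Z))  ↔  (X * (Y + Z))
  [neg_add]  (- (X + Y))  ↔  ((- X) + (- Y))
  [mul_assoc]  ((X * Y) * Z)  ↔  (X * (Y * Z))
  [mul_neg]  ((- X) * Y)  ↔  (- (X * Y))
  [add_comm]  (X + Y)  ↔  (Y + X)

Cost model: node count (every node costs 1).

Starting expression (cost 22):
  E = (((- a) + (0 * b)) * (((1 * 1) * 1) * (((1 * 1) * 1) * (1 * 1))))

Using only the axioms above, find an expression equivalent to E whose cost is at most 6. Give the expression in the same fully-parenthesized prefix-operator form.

(1) (1 * 1)  =[mul_one →]=  1    ⊢ (((- a) + (0 * b)) * (((1 * 1) * 1) * ((1 * 1) * (1 * 1))))
(2) (1 * 1)  =[mul_one →]=  1    ⊢ (((- a) + (0 * b)) * (((1 * 1) * 1) * (1 * (1 * 1))))
(3) ((1 * 1) * 1)  =[mul_assoc →]=  (1 * (1 * 1))    ⊢ (((- a) + (0 * b)) * ((1 * (1 * 1)) * (1 * (1 * 1))))
(4) (1 * 1)  =[mul_one →]=  1    ⊢ (((- a) + (0 * b)) * ((1 * (1 * 1)) * (1 * 1)))
(5) (1 * 1)  =[mul_one →]=  1    ⊢ (((- a) + (0 * b)) * ((1 * (1 * 1)) * 1))
(6) (1 * 1)  =[mul_one →]=  1    ⊢ (((- a) + (0 * b)) * ((1 * 1) * 1))
(7) (1 * 1)  =[mul_one →]=  1    ⊢ (((- a) + (0 * b)) * (1 * 1))
(8) (1 * 1)  =[mul_one →]=  1    ⊢ (((- a) + (0 * b)) * 1)
(9) (((- a) + (0 * b)) * 1)  =[mul_one →]=  ((- a) + (0 * b))    ⊢ cost 6, within 6

((- a) + (0 * b))   [cost 6]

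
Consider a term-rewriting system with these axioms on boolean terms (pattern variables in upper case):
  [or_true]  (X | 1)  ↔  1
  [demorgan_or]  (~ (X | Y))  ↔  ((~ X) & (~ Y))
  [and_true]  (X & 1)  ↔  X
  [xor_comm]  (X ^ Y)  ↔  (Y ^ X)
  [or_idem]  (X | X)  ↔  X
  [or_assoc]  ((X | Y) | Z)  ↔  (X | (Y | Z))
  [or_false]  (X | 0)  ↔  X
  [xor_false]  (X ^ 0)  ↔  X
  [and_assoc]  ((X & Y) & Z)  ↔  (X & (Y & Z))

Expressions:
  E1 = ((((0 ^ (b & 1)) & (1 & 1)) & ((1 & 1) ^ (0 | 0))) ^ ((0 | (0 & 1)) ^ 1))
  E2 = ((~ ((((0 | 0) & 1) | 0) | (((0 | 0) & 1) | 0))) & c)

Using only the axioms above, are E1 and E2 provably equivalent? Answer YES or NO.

All listed rules preserve value, hence provable equivalence implies equal values everywhere; look for a separating assignment.
b=0, c=0 gives E1 ↦ 1, E2 ↦ 0; values differ ⇒ not provably equivalent.

NO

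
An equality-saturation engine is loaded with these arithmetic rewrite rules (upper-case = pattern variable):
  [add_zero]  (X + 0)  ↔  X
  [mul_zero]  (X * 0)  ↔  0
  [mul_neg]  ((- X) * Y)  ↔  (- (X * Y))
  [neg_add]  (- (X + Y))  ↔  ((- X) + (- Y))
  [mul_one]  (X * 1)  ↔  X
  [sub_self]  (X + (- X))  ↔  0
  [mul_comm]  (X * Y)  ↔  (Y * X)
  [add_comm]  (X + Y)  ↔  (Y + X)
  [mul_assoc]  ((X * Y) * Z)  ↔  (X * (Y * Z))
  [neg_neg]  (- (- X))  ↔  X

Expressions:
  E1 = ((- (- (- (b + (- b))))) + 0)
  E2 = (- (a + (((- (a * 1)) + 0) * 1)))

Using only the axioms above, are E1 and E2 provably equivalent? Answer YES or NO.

YES

step 1: neg_neg (→) rewrites (- (- (b + (- b)))) into (b + (- b)), now ((- (b + (- b))) + 0)
step 2: sub_self (→) rewrites (b + (- b)) into 0, now ((- 0) + 0)
step 3: add_zero (→) rewrites ((- 0) + 0) into (- 0)
step 4: sub_self (←) rewrites 0 into (a + (- a)), now (- (a + (- a)))
step 5: mul_one (←) rewrites a into (a * 1), now (- (a + (- (a * 1))))
step 6: mul_one (←) rewrites (- (a * 1)) into ((- (a * 1)) * 1), now (- (a + ((- (a * 1)) * 1)))
step 7: add_zero (←) rewrites (- (a * 1)) into ((- (a * 1)) + 0), which is E2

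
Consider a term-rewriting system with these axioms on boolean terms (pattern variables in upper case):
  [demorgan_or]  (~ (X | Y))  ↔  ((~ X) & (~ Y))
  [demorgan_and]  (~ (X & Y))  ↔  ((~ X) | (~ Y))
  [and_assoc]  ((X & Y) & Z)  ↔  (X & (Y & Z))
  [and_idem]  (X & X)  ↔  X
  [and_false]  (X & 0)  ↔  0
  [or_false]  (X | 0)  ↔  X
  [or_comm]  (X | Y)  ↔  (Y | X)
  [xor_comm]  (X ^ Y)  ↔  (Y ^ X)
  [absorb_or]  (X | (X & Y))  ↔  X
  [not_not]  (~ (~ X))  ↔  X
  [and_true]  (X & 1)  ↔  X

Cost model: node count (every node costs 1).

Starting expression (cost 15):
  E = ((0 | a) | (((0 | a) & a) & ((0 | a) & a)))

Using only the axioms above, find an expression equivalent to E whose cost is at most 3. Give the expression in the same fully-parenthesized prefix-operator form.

(0 | a)   [cost 3]

step 1: and_idem (→) rewrites (((0 | a) & a) & ((0 | a) & a)) into ((0 | a) & a), now ((0 | a) | ((0 | a) & a))
step 2: absorb_or (→) rewrites ((0 | a) | ((0 | a) & a)) into (0 | a), reaching cost 3 (bound 3)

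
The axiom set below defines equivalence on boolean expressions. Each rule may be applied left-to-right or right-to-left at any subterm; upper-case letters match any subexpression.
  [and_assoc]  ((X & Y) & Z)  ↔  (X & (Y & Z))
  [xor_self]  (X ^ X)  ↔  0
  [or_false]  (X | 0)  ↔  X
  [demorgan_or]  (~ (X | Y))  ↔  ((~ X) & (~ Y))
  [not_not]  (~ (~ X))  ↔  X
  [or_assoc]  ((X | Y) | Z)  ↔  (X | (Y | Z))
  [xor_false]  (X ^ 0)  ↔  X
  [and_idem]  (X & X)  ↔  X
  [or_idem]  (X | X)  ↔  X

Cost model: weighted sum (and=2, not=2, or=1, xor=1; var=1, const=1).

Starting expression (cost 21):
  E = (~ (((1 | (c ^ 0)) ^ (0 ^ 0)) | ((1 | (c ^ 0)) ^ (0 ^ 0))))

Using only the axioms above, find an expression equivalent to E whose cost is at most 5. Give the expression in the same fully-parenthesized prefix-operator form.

1. [or_idem →] (((1 | (c ^ 0)) ^ (0 ^ 0)) | ((1 | (c ^ 0)) ^ (0 ^ 0)))  →  ((1 | (c ^ 0)) ^ (0 ^ 0));  E = (~ ((1 | (c ^ 0)) ^ (0 ^ 0)))
2. [xor_false →] (0 ^ 0)  →  0;  E = (~ ((1 | (c ^ 0)) ^ 0))
3. [xor_false →] ((1 | (c ^ 0)) ^ 0)  →  (1 | (c ^ 0));  E = (~ (1 | (c ^ 0)))
4. [xor_false →] (c ^ 0)  →  c;  cost 5 ≤ 5, done

(~ (1 | c))   [cost 5]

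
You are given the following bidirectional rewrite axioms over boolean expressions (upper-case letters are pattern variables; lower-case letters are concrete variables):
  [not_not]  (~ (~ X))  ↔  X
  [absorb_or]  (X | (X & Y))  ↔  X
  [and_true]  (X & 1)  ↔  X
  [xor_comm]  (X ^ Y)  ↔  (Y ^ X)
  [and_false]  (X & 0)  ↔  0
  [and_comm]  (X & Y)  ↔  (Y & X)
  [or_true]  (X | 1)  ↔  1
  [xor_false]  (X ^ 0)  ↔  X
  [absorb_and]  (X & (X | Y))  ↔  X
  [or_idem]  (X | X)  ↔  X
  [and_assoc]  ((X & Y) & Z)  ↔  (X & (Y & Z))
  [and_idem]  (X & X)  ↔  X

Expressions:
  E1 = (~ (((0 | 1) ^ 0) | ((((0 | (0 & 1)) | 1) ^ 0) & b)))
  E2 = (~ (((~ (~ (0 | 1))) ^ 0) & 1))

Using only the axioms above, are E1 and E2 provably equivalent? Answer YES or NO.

step 1: absorb_or (→) rewrites (0 | (0 & 1)) into 0, now (~ (((0 | 1) ^ 0) | (((0 | 1) ^ 0) & b)))
step 2: absorb_or (→) rewrites (((0 | 1) ^ 0) | (((0 | 1) ^ 0) & b)) into ((0 | 1) ^ 0), now (~ ((0 | 1) ^ 0))
step 3: xor_false (→) rewrites ((0 | 1) ^ 0) into (0 | 1), now (~ (0 | 1))
step 4: and_true (←) rewrites (0 | 1) into ((0 | 1) & 1), now (~ ((0 | 1) & 1))
step 5: not_not (←) rewrites (0 | 1) into (~ (~ (0 | 1))), now (~ ((~ (~ (0 | 1))) & 1))
step 6: xor_false (←) rewrites (~ (~ (0 | 1))) into ((~ (~ (0 | 1))) ^ 0), which is E2

YES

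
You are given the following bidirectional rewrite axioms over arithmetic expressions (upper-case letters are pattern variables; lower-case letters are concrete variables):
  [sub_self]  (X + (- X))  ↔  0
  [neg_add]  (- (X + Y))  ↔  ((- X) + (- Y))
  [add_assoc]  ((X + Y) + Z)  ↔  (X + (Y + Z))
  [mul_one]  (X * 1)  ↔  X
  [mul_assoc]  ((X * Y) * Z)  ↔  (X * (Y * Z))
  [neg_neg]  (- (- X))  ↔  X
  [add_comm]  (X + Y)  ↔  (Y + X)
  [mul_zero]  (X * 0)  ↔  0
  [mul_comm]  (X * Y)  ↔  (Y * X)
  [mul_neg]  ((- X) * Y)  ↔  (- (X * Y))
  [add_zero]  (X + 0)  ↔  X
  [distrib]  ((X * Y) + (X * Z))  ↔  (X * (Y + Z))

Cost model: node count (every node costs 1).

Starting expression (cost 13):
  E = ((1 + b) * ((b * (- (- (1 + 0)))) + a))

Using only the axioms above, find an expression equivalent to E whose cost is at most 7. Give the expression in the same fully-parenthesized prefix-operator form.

((1 + b) * (b + a))   [cost 7]

step 1: add_zero (→) rewrites (1 + 0) into 1, now ((1 + b) * ((b * (- (- 1))) + a))
step 2: neg_neg (→) rewrites (- (- 1)) into 1, now ((1 + b) * ((b * 1) + a))
step 3: mul_one (→) rewrites (b * 1) into b, reaching cost 7 (bound 7)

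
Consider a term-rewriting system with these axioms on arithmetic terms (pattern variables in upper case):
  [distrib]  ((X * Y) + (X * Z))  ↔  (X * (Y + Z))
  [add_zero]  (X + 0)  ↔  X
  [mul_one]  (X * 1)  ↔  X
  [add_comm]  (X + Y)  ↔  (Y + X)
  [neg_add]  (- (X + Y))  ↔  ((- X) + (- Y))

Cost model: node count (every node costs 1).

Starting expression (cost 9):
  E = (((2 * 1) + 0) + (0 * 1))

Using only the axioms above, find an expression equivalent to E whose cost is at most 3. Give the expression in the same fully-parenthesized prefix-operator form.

1. [add_zero →] ((2 * 1) + 0)  →  (2 * 1);  E = ((2 * 1) + (0 * 1))
2. [mul_one →] (0 * 1)  →  0;  E = ((2 * 1) + 0)
3. [mul_one →] (2 * 1)  →  2;  cost 3 ≤ 3, done

(2 + 0)   [cost 3]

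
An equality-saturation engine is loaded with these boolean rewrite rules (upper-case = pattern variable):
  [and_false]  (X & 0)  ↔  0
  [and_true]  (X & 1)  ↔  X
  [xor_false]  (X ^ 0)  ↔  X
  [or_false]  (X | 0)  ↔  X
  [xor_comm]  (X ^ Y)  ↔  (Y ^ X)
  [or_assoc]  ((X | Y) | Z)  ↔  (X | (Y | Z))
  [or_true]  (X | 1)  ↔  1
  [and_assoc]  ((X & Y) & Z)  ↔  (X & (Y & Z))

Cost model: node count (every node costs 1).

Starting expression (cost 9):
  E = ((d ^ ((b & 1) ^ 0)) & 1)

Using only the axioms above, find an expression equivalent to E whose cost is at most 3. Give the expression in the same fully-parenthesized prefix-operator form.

(d ^ b)   [cost 3]

step 1: and_true (→) rewrites (b & 1) into b, now ((d ^ (b ^ 0)) & 1)
step 2: and_true (→) rewrites ((d ^ (b ^ 0)) & 1) into (d ^ (b ^ 0))
step 3: xor_false (→) rewrites (b ^ 0) into b, reaching cost 3 (bound 3)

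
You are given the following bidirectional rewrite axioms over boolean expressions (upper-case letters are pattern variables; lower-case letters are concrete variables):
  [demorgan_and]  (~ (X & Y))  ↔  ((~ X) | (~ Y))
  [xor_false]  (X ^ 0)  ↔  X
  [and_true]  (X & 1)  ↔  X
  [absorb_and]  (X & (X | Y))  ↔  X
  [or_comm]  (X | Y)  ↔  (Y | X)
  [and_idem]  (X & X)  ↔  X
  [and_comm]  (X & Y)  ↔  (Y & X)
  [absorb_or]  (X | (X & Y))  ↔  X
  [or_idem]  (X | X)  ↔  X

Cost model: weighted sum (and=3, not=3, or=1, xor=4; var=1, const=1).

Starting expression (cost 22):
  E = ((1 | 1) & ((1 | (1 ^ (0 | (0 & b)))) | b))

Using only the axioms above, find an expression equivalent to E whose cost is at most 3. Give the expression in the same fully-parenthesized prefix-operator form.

(1) (0 | (0 & b))  =[absorb_or →]=  0    ⊢ ((1 | 1) & ((1 | (1 ^ 0)) | b))
(2) (1 ^ 0)  =[xor_false →]=  1    ⊢ ((1 | 1) & ((1 | 1) | b))
(3) ((1 | 1) & ((1 | 1) | b))  =[absorb_and →]=  (1 | 1)    ⊢ cost 3, within 3

(1 | 1)   [cost 3]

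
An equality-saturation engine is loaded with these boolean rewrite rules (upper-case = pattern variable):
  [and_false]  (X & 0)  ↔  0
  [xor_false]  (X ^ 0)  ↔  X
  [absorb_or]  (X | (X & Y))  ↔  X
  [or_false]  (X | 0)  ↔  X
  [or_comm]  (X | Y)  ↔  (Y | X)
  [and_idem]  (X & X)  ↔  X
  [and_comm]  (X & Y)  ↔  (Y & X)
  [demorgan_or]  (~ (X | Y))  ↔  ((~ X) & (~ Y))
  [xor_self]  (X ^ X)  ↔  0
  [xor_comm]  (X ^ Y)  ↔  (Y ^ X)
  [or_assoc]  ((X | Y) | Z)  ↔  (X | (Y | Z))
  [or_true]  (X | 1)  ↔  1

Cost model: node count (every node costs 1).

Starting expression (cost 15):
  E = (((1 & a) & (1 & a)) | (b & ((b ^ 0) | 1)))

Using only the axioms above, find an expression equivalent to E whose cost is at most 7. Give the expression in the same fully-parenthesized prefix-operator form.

((1 & a) | (b & 1))   [cost 7]

(1) (b ^ 0)  =[xor_false →]=  b    ⊢ (((1 & a) & (1 & a)) | (b & (b | 1)))
(2) ((1 & a) & (1 & a))  =[and_idem →]=  (1 & a)    ⊢ ((1 & a) | (b & (b | 1)))
(3) (b | 1)  =[or_true →]=  1    ⊢ cost 7, within 7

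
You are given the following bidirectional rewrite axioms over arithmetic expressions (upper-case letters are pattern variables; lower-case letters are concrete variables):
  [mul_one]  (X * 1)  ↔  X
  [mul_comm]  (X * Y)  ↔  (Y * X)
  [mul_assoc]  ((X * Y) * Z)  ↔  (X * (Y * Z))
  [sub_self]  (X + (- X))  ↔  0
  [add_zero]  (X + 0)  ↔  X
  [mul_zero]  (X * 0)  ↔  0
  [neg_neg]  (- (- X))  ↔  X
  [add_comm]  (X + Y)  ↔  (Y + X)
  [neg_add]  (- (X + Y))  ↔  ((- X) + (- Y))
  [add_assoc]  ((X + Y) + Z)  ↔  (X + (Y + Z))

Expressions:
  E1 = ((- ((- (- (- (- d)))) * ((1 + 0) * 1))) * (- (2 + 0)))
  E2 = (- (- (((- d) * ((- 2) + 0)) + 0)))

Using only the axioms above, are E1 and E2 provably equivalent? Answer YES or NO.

1. [neg_neg →] (- (- (- d)))  →  (- d);  E1 = ((- ((- (- d)) * ((1 + 0) * 1))) * (- (2 + 0)))
2. [add_zero →] (2 + 0)  →  2;  E1 = ((- ((- (- d)) * ((1 + 0) * 1))) * (- 2))
3. [add_zero →] (1 + 0)  →  1;  E1 = ((- ((- (- d)) * (1 * 1))) * (- 2))
4. [mul_one →] (1 * 1)  →  1;  E1 = ((- ((- (- d)) * 1)) * (- 2))
5. [mul_one →] ((- (- d)) * 1)  →  (- (- d));  E1 = ((- (- (- d))) * (- 2))
6. [neg_neg →] (- (- (- d)))  →  (- d);  E1 = ((- d) * (- 2))
7. [add_zero ←] (- 2)  →  ((- 2) + 0);  E1 = ((- d) * ((- 2) + 0))
8. [add_zero ←] ((- d) * ((- 2) + 0))  →  (((- d) * ((- 2) + 0)) + 0)
9. [neg_neg ←] (((- d) * ((- 2) + 0)) + 0)  →  (- (- (((- d) * ((- 2) + 0)) + 0)));  this is E2

YES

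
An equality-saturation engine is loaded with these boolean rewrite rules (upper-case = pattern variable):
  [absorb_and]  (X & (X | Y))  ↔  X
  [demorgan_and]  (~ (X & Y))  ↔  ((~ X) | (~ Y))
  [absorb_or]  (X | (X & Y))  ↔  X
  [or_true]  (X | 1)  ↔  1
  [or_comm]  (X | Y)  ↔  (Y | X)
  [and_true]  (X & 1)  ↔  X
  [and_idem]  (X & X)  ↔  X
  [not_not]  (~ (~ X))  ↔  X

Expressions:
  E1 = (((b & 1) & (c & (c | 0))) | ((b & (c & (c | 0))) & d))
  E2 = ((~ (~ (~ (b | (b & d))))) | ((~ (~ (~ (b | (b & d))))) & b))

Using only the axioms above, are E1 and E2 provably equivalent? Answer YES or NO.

Every axiom is a valid identity, so a rewrite proof would force E1 and E2 to agree under every assignment.
At b=0, c=0, d=0: E1 = 0 but E2 = 1; they differ, so no derivation exists.

NO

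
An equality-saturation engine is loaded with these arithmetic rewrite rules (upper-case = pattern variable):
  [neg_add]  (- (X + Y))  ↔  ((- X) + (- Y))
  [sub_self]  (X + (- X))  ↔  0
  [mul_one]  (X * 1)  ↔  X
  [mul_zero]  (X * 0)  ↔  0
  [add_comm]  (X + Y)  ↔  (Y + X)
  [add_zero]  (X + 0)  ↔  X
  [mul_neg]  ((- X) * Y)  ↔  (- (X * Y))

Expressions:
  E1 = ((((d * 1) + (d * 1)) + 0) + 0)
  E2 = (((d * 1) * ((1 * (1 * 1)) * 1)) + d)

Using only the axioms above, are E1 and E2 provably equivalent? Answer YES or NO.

(1) ((((d * 1) + (d * 1)) + 0) + 0)  =[add_zero →]=  (((d * 1) + (d * 1)) + 0)
(2) (d * 1)  =[mul_one →]=  d    ⊢ (((d * 1) + d) + 0)
(3) (d * 1)  =[mul_one →]=  d    ⊢ ((d + d) + 0)
(4) ((d + d) + 0)  =[add_zero →]=  (d + d)
(5) d  =[mul_one ←]=  (d * 1)    ⊢ ((d * 1) + d)
(6) d  =[mul_one ←]=  (d * 1)    ⊢ (((d * 1) * 1) + d)
(7) 1  =[mul_one ←]=  (1 * 1)    ⊢ (((d * 1) * (1 * 1)) + d)
(8) 1  =[mul_one ←]=  (1 * 1)    ⊢ (((d * 1) * ((1 * 1) * 1)) + d)
(9) 1  =[mul_one ←]=  (1 * 1)    ⊢ E2

YES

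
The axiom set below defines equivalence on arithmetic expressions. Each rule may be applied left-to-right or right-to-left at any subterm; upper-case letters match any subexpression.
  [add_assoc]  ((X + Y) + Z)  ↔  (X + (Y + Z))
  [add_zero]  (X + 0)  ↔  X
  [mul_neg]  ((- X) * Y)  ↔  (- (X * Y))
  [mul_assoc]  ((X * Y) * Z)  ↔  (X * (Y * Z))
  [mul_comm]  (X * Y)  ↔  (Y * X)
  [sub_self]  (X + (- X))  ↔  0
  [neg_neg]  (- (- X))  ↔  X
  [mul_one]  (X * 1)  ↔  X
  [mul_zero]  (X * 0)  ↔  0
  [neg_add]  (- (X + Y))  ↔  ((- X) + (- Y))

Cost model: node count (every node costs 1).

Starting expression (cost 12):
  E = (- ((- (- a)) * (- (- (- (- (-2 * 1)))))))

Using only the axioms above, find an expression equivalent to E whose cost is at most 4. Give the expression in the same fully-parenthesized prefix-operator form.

(- (a * -2))   [cost 4]

1. [neg_neg →] (- (- (- (- (-2 * 1)))))  →  (- (- (-2 * 1)));  E = (- ((- (- a)) * (- (- (-2 * 1)))))
2. [neg_neg →] (- (- (-2 * 1)))  →  (-2 * 1);  E = (- ((- (- a)) * (-2 * 1)))
3. [mul_one →] (-2 * 1)  →  -2;  E = (- ((- (- a)) * -2))
4. [neg_neg →] (- (- a))  →  a;  cost 4 ≤ 4, done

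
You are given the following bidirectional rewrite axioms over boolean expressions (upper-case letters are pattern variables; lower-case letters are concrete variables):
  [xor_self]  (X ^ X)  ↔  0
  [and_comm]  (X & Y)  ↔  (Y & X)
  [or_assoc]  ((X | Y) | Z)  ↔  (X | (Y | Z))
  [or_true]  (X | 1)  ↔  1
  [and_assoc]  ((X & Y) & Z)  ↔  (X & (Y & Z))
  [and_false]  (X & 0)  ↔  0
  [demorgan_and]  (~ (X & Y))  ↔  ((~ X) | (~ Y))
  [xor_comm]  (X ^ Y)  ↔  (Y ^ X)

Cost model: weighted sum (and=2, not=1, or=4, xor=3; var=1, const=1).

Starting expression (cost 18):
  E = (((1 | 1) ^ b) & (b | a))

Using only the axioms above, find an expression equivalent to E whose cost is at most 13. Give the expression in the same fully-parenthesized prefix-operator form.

step 1: or_true (→) rewrites (1 | 1) into 1, reaching cost 13 (bound 13)

((1 ^ b) & (b | a))   [cost 13]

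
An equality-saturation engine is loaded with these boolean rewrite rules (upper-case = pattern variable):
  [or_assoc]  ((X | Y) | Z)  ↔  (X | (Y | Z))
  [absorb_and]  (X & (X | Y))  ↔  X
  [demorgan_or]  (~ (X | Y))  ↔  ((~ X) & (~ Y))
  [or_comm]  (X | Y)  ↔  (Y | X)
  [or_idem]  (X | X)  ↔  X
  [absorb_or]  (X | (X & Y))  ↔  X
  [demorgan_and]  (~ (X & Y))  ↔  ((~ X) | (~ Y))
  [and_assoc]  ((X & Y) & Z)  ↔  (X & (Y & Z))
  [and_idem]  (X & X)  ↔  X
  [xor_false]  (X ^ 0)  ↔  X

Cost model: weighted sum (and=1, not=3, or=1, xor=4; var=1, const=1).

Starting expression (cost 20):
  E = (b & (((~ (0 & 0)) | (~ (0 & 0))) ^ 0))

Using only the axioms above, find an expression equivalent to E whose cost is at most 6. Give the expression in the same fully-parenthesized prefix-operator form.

(b & (~ 0))   [cost 6]

step 1: or_idem (→) rewrites ((~ (0 & 0)) | (~ (0 & 0))) into (~ (0 & 0)), now (b & ((~ (0 & 0)) ^ 0))
step 2: and_idem (→) rewrites (0 & 0) into 0, now (b & ((~ 0) ^ 0))
step 3: xor_false (→) rewrites ((~ 0) ^ 0) into (~ 0), reaching cost 6 (bound 6)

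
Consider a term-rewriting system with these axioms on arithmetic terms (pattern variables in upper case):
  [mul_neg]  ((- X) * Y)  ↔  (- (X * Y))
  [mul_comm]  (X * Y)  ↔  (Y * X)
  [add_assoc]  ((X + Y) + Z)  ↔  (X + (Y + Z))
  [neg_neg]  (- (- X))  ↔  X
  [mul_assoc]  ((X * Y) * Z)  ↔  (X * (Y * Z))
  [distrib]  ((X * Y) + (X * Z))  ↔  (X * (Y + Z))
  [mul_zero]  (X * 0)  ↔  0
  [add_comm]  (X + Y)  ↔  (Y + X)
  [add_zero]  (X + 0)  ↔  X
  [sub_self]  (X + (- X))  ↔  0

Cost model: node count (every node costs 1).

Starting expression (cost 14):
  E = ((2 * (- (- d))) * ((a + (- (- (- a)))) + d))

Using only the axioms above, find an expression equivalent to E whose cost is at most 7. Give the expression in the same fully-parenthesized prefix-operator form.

(1) (- (- d))  =[neg_neg →]=  d    ⊢ ((2 * d) * ((a + (- (- (- a)))) + d))
(2) (- (- a))  =[neg_neg →]=  a    ⊢ ((2 * d) * ((a + (- a)) + d))
(3) (a + (- a))  =[sub_self →]=  0    ⊢ cost 7, within 7

((2 * d) * (0 + d))   [cost 7]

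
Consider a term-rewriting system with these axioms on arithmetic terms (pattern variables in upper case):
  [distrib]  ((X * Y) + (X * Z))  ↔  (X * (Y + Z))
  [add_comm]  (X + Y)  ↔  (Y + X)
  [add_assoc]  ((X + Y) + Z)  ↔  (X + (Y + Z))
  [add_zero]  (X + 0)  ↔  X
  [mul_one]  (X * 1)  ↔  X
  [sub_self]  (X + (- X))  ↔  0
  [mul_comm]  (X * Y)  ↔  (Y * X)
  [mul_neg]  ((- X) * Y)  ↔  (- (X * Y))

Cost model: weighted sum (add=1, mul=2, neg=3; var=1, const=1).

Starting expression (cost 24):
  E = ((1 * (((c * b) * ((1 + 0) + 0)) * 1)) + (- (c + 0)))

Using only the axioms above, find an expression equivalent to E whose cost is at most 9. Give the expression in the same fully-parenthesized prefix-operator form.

(1) ((1 + 0) + 0)  =[add_zero →]=  (1 + 0)    ⊢ ((1 * (((c * b) * (1 + 0)) * 1)) + (- (c + 0)))
(2) (1 * (((c * b) * (1 + 0)) * 1))  =[mul_comm →]=  ((((c * b) * (1 + 0)) * 1) * 1)    ⊢ (((((c * b) * (1 + 0)) * 1) * 1) + (- (c + 0)))
(3) ((((c * b) * (1 + 0)) * 1) * 1)  =[mul_one →]=  (((c * b) * (1 + 0)) * 1)    ⊢ ((((c * b) * (1 + 0)) * 1) + (- (c + 0)))
(4) (c + 0)  =[add_zero →]=  c    ⊢ ((((c * b) * (1 + 0)) * 1) + (- c))
(5) (1 + 0)  =[add_zero →]=  1    ⊢ ((((c * b) * 1) * 1) + (- c))
(6) (((c * b) * 1) * 1)  =[mul_one →]=  ((c * b) * 1)    ⊢ (((c * b) * 1) + (- c))
(7) ((c * b) * 1)  =[mul_one →]=  (c * b)    ⊢ cost 9, within 9

((c * b) + (- c))   [cost 9]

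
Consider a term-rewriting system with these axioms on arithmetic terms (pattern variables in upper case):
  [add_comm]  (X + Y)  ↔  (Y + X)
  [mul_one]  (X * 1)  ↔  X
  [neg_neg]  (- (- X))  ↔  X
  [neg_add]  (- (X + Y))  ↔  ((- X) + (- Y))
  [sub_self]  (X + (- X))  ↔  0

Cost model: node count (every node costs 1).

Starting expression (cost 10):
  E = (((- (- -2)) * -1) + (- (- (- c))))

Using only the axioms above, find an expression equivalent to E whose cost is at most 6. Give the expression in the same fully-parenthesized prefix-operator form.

step 1: neg_neg (→) rewrites (- (- (- c))) into (- c), now (((- (- -2)) * -1) + (- c))
step 2: neg_neg (→) rewrites (- (- -2)) into -2, reaching cost 6 (bound 6)

((-2 * -1) + (- c))   [cost 6]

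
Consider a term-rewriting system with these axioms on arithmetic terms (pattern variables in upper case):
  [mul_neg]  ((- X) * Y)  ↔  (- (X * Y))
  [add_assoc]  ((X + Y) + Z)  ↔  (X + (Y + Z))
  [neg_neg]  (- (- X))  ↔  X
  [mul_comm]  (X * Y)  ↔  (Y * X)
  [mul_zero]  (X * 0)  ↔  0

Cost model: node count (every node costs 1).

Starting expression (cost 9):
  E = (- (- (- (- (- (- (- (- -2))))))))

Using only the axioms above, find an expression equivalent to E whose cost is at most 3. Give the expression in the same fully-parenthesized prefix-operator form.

(- (- -2))   [cost 3]

(1) (- (- (- (- -2))))  =[neg_neg →]=  (- (- -2))    ⊢ (- (- (- (- (- (- -2))))))
(2) (- (- -2))  =[neg_neg →]=  -2    ⊢ (- (- (- (- -2))))
(3) (- (- (- (- -2))))  =[neg_neg →]=  (- (- -2))    ⊢ cost 3, within 3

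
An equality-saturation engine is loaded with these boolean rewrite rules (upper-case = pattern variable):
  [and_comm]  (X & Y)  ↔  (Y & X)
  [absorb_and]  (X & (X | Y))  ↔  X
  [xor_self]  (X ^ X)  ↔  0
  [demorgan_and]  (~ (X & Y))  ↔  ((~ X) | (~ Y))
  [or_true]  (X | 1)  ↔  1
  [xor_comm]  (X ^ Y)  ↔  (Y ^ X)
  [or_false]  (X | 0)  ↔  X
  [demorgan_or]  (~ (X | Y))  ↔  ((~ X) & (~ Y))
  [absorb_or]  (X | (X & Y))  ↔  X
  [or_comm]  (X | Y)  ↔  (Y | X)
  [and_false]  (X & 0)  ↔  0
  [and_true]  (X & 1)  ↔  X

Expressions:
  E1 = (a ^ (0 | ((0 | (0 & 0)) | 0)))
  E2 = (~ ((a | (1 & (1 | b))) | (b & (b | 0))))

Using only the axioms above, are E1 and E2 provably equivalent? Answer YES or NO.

All listed rules preserve value, hence provable equivalence implies equal values everywhere; look for a separating assignment.
a=1, b=0 gives E1 ↦ 1, E2 ↦ 0; values differ ⇒ not provably equivalent.

NO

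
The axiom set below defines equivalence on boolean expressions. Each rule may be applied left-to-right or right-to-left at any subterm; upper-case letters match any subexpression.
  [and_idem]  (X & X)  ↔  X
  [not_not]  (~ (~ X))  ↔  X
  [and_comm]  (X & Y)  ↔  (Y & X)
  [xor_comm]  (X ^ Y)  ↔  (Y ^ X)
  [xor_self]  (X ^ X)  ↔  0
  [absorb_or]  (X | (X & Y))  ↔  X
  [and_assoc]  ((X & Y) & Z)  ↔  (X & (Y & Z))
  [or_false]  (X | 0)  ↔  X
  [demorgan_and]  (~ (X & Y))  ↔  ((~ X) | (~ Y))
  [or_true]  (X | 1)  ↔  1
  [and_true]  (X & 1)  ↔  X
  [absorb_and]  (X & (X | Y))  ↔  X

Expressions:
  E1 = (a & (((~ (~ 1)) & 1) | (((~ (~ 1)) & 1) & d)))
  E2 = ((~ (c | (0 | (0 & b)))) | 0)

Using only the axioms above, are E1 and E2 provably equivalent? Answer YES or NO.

NO

The axioms are sound identities: if E1 ↔* E2 then E1 and E2 evaluate identically under any assignment.
Under a=0, b=0, c=0, d=0: E1 evaluates to 0, E2 to 1. Distinct ⇒ no rewrite sequence connects them.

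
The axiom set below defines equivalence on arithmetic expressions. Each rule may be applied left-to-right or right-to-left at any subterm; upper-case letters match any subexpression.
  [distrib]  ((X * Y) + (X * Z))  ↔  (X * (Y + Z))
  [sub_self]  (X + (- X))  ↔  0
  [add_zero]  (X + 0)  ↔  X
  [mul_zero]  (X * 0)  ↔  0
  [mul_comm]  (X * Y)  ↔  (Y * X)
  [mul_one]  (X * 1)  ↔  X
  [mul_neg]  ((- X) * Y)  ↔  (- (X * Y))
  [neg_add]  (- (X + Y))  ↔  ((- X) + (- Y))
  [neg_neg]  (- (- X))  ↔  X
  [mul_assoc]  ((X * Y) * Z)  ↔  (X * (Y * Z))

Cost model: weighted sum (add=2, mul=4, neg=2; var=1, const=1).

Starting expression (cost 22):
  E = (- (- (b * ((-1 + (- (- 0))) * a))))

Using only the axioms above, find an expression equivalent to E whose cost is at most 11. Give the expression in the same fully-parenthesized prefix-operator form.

(1) (- (- (b * ((-1 + (- (- 0))) * a))))  =[neg_neg →]=  (b * ((-1 + (- (- 0))) * a))
(2) (- (- 0))  =[neg_neg →]=  0    ⊢ (b * ((-1 + 0) * a))
(3) (-1 + 0)  =[add_zero →]=  -1    ⊢ cost 11, within 11

(b * (-1 * a))   [cost 11]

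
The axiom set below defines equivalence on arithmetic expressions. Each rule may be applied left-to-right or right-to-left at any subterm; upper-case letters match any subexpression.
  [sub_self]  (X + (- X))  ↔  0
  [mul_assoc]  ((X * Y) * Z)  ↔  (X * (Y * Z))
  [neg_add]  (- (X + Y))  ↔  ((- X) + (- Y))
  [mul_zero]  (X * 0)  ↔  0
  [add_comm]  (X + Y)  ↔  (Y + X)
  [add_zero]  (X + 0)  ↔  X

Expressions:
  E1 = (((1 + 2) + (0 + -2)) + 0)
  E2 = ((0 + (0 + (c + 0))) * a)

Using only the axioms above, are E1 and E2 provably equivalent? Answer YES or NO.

NO

All listed rules preserve value, hence provable equivalence implies equal values everywhere; look for a separating assignment.
a=0, c=0 gives E1 ↦ 1, E2 ↦ 0; values differ ⇒ not provably equivalent.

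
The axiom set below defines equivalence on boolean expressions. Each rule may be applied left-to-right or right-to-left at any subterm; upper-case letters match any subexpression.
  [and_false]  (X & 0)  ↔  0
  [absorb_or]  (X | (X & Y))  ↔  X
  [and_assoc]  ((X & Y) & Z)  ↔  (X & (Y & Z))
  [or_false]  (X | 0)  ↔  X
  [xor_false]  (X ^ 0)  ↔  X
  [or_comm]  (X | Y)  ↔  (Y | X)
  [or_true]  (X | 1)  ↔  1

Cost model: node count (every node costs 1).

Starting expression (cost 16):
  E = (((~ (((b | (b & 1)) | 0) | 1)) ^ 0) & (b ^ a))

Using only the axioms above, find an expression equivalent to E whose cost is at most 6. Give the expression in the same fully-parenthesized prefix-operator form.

((~ 1) & (b ^ a))   [cost 6]

step 1: absorb_or (→) rewrites (b | (b & 1)) into b, now (((~ ((b | 0) | 1)) ^ 0) & (b ^ a))
step 2: or_false (→) rewrites (b | 0) into b, now (((~ (b | 1)) ^ 0) & (b ^ a))
step 3: or_true (→) rewrites (b | 1) into 1, now (((~ 1) ^ 0) & (b ^ a))
step 4: xor_false (→) rewrites ((~ 1) ^ 0) into (~ 1), reaching cost 6 (bound 6)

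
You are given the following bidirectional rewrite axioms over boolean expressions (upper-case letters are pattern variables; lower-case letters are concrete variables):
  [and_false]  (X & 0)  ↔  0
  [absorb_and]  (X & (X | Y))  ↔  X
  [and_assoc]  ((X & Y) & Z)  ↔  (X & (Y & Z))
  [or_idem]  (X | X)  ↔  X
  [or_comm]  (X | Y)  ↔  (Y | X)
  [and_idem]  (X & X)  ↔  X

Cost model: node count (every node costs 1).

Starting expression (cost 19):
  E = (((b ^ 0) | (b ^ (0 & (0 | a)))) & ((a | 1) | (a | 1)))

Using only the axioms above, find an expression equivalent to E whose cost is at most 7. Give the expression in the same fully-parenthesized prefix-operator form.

step 1: absorb_and (→) rewrites (0 & (0 | a)) into 0, now (((b ^ 0) | (b ^ 0)) & ((a | 1) | (a | 1)))
step 2: or_idem (→) rewrites ((b ^ 0) | (b ^ 0)) into (b ^ 0), now ((b ^ 0) & ((a | 1) | (a | 1)))
step 3: or_idem (→) rewrites ((a | 1) | (a | 1)) into (a | 1), reaching cost 7 (bound 7)

((b ^ 0) & (a | 1))   [cost 7]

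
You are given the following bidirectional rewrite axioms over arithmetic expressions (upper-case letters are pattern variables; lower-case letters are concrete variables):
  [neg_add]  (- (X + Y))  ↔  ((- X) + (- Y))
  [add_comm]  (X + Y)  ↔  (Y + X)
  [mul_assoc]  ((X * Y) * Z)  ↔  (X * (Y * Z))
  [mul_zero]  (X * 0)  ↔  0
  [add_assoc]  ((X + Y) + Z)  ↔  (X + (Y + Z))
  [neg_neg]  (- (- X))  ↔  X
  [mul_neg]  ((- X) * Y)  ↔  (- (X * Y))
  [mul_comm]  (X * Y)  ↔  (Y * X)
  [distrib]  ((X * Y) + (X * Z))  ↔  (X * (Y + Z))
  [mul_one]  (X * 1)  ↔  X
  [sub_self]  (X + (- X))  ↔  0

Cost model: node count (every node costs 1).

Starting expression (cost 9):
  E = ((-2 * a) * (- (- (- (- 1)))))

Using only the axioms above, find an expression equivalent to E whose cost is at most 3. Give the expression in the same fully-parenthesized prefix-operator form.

1. [neg_neg →] (- (- 1))  →  1;  E = ((-2 * a) * (- (- 1)))
2. [neg_neg →] (- (- 1))  →  1;  E = ((-2 * a) * 1)
3. [mul_one →] ((-2 * a) * 1)  →  (-2 * a);  cost 3 ≤ 3, done

(-2 * a)   [cost 3]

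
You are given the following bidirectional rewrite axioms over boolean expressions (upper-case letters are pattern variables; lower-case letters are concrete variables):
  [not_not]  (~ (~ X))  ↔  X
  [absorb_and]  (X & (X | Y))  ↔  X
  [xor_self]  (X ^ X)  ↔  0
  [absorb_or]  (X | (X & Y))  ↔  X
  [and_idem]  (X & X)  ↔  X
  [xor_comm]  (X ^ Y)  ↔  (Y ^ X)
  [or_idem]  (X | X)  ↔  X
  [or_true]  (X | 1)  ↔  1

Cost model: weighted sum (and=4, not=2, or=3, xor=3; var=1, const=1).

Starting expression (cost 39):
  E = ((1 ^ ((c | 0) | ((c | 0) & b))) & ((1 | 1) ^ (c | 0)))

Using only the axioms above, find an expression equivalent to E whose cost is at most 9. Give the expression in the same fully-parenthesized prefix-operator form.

(1 ^ (c | 0))   [cost 9]

(1) ((c | 0) | ((c | 0) & b))  =[absorb_or →]=  (c | 0)    ⊢ ((1 ^ (c | 0)) & ((1 | 1) ^ (c | 0)))
(2) (1 | 1)  =[or_idem →]=  1    ⊢ ((1 ^ (c | 0)) & (1 ^ (c | 0)))
(3) ((1 ^ (c | 0)) & (1 ^ (c | 0)))  =[and_idem →]=  (1 ^ (c | 0))    ⊢ cost 9, within 9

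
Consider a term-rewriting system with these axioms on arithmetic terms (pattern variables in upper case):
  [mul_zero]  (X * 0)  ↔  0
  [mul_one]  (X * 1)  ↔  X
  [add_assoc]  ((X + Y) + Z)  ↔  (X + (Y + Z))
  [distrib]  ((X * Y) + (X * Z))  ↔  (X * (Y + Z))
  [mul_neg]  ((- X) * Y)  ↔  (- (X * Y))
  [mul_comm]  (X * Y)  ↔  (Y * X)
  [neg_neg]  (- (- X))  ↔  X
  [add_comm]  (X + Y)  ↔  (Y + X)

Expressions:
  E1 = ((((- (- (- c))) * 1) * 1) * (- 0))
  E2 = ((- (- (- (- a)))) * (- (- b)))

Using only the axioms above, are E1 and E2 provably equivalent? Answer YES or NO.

NO

The axioms are sound identities: if E1 ↔* E2 then E1 and E2 evaluate identically under any assignment.
Under a=1, b=1, c=0: E1 evaluates to 0, E2 to 1. Distinct ⇒ no rewrite sequence connects them.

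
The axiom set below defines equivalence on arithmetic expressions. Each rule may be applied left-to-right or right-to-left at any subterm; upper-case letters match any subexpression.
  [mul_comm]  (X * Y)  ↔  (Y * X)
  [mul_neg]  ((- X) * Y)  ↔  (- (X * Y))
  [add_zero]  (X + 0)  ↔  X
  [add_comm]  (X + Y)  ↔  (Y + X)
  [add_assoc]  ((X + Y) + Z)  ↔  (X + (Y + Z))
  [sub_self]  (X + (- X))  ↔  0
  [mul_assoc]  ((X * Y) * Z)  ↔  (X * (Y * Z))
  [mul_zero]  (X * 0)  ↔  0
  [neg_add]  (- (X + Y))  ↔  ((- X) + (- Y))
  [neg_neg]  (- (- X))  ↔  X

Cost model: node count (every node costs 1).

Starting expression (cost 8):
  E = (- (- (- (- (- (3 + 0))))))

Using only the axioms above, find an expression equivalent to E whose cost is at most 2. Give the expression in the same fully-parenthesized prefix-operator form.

(1) (- (- (- (- (- (3 + 0))))))  =[neg_neg →]=  (- (- (- (3 + 0))))
(2) (3 + 0)  =[add_zero →]=  3    ⊢ (- (- (- 3)))
(3) (- (- (- 3)))  =[neg_neg →]=  (- 3)    ⊢ cost 2, within 2

(- 3)   [cost 2]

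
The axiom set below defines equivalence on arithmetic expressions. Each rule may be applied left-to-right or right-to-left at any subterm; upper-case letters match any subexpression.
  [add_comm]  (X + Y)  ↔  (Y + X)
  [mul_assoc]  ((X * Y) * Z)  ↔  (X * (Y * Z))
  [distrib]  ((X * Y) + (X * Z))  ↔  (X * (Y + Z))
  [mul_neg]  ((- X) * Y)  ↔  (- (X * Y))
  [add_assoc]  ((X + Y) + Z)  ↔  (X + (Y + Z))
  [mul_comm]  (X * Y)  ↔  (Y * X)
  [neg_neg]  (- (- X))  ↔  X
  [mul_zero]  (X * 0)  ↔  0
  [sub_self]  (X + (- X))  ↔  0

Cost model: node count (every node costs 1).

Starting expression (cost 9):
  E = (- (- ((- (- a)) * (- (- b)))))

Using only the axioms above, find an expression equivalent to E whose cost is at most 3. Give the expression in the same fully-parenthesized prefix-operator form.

(a * b)   [cost 3]

1. [neg_neg →] (- (- ((- (- a)) * (- (- b)))))  →  ((- (- a)) * (- (- b)))
2. [neg_neg →] (- (- b))  →  b;  E = ((- (- a)) * b)
3. [neg_neg →] (- (- a))  →  a;  cost 3 ≤ 3, done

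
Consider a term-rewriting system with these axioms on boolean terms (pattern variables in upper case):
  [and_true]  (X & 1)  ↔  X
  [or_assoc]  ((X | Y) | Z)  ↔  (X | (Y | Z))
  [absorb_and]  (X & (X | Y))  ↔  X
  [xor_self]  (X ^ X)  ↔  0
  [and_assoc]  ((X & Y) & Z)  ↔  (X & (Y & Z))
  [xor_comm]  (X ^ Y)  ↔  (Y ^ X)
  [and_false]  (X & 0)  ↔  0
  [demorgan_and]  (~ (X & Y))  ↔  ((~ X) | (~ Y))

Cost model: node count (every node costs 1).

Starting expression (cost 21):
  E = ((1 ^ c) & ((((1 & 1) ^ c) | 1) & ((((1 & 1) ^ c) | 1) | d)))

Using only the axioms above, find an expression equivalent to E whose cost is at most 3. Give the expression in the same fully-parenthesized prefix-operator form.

step 1: absorb_and (→) rewrites ((((1 & 1) ^ c) | 1) & ((((1 & 1) ^ c) | 1) | d)) into (((1 & 1) ^ c) | 1), now ((1 ^ c) & (((1 & 1) ^ c) | 1))
step 2: and_true (→) rewrites (1 & 1) into 1, now ((1 ^ c) & ((1 ^ c) | 1))
step 3: absorb_and (→) rewrites ((1 ^ c) & ((1 ^ c) | 1)) into (1 ^ c), reaching cost 3 (bound 3)

(1 ^ c)   [cost 3]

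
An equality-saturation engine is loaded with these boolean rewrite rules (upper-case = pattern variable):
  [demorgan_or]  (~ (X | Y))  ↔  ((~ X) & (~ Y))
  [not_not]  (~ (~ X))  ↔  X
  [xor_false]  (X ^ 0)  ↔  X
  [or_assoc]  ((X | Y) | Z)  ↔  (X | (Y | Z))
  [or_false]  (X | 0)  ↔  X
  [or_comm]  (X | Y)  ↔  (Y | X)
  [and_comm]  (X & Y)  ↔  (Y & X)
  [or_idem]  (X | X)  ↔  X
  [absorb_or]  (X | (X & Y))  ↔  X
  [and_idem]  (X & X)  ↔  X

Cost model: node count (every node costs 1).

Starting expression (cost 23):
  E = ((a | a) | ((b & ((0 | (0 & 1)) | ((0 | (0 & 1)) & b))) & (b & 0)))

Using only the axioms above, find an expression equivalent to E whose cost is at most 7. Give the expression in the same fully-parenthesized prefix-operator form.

1. [absorb_or →] ((0 | (0 & 1)) | ((0 | (0 & 1)) & b))  →  (0 | (0 & 1));  E = ((a | a) | ((b & (0 | (0 & 1))) & (b & 0)))
2. [absorb_or →] (0 | (0 & 1))  →  0;  E = ((a | a) | ((b & 0) & (b & 0)))
3. [and_idem →] ((b & 0) & (b & 0))  →  (b & 0);  cost 7 ≤ 7, done

((a | a) | (b & 0))   [cost 7]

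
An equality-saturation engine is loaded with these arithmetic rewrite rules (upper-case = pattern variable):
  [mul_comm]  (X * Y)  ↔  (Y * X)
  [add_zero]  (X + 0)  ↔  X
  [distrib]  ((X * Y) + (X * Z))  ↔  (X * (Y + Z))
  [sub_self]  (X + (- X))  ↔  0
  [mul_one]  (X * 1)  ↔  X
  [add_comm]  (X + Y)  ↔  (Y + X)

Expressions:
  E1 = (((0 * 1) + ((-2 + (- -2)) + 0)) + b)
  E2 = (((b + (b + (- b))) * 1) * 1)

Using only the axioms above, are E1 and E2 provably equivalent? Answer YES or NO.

(1) (-2 + (- -2))  =[sub_self →]=  0    ⊢ (((0 * 1) + (0 + 0)) + b)
(2) (0 + 0)  =[add_zero →]=  0    ⊢ (((0 * 1) + 0) + b)
(3) ((0 * 1) + 0)  =[add_zero →]=  (0 * 1)    ⊢ ((0 * 1) + b)
(4) (0 * 1)  =[mul_one →]=  0    ⊢ (0 + b)
(5) (0 + b)  =[add_comm →]=  (b + 0)
(6) 0  =[sub_self ←]=  (b + (- b))    ⊢ (b + (b + (- b)))
(7) (b + (b + (- b)))  =[mul_one ←]=  ((b + (b + (- b))) * 1)
(8) ((b + (b + (- b))) * 1)  =[mul_one ←]=  (((b + (b + (- b))) * 1) * 1)    ⊢ E2

YES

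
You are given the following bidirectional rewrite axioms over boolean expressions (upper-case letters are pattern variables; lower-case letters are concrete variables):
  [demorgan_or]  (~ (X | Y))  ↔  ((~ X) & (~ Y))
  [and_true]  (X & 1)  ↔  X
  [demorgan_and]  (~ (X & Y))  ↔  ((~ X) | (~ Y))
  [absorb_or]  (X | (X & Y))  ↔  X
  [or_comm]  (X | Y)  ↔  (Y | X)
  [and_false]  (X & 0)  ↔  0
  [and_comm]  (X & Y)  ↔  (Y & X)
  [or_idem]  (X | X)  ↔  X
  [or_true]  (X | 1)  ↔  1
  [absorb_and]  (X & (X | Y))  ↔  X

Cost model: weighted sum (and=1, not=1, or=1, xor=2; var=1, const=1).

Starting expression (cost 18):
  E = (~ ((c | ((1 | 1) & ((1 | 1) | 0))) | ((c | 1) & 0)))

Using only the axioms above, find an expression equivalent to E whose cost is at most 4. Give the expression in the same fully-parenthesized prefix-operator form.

1. [absorb_and →] ((1 | 1) & ((1 | 1) | 0))  →  (1 | 1);  E = (~ ((c | (1 | 1)) | ((c | 1) & 0)))
2. [or_idem →] (1 | 1)  →  1;  E = (~ ((c | 1) | ((c | 1) & 0)))
3. [absorb_or →] ((c | 1) | ((c | 1) & 0))  →  (c | 1);  cost 4 ≤ 4, done

(~ (c | 1))   [cost 4]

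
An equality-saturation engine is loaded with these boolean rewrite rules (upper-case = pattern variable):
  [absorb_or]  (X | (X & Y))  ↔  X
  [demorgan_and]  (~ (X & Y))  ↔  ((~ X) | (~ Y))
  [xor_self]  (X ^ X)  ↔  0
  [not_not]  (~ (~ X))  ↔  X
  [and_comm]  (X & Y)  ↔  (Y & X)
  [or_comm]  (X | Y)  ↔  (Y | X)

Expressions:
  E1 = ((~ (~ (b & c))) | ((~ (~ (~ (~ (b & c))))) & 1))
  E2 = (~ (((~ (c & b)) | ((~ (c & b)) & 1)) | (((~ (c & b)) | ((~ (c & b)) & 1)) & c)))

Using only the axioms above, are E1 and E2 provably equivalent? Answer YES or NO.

(1) (~ (~ (~ (~ (b & c)))))  =[not_not →]=  (~ (~ (b & c)))    ⊢ ((~ (~ (b & c))) | ((~ (~ (b & c))) & 1))
(2) ((~ (~ (b & c))) | ((~ (~ (b & c))) & 1))  =[absorb_or →]=  (~ (~ (b & c)))
(3) (b & c)  =[and_comm →]=  (c & b)    ⊢ (~ (~ (c & b)))
(4) (~ (c & b))  =[absorb_or ←]=  ((~ (c & b)) | ((~ (c & b)) & 1))    ⊢ (~ ((~ (c & b)) | ((~ (c & b)) & 1)))
(5) ((~ (c & b)) | ((~ (c & b)) & 1))  =[absorb_or ←]=  (((~ (c & b)) | ((~ (c & b)) & 1)) | (((~ (c & b)) | ((~ (c & b)) & 1)) & c))    ⊢ E2

YES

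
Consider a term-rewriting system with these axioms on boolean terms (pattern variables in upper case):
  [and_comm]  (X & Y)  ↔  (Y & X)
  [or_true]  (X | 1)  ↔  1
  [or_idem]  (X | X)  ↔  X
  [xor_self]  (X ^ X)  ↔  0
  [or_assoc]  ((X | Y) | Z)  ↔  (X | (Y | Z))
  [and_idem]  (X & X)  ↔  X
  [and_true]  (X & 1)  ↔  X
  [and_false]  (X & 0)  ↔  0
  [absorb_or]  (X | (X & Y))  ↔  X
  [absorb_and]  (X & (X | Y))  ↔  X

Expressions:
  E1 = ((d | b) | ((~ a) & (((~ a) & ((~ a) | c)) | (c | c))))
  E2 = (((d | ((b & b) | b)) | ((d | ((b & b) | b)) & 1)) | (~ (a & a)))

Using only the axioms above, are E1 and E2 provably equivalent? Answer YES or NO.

(1) ((~ a) & ((~ a) | c))  =[absorb_and →]=  (~ a)    ⊢ ((d | b) | ((~ a) & ((~ a) | (c | c))))
(2) (c | c)  =[or_idem →]=  c    ⊢ ((d | b) | ((~ a) & ((~ a) | c)))
(3) ((~ a) & ((~ a) | c))  =[absorb_and →]=  (~ a)    ⊢ ((d | b) | (~ a))
(4) a  =[and_idem ←]=  (a & a)    ⊢ ((d | b) | (~ (a & a)))
(5) b  =[or_idem ←]=  (b | b)    ⊢ ((d | (b | b)) | (~ (a & a)))
(6) b  =[and_idem ←]=  (b & b)    ⊢ ((d | ((b & b) | b)) | (~ (a & a)))
(7) (d | ((b & b) | b))  =[absorb_or ←]=  ((d | ((b & b) | b)) | ((d | ((b & b) | b)) & 1))    ⊢ E2

YES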